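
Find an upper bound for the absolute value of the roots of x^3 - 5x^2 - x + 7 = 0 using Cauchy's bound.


Cauchy's bound: all roots r satisfy |r| <= 1 + max(|a_i/a_n|) for i = 0,...,n-1
where a_n is the leading coefficient.

Coefficients: [1, -5, -1, 7]
Leading coefficient a_n = 1
Ratios |a_i/a_n|: 5, 1, 7
Maximum ratio: 7
Cauchy's bound: |r| <= 1 + 7 = 8

Upper bound = 8


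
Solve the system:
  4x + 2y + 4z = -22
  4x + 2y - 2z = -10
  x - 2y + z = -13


Using Cramer's rule. Expand each determinant along the first row.
D  = 4*[2*1 - (-2)*(-2)] - 2*[4*1 - (-2)*1] + 4*[4*(-2) - 2*1]
  = 4*(-2) - 2*(6) + 4*(-10) = -60
Dx = (-22)*[2*1 - (-2)*(-2)] - 2*[(-10)*1 - (-2)*(-13)] + 4*[(-10)*(-2) - 2*(-13)]
  = (-22)*(-2) - 2*(-36) + 4*(46) = 300
Dy = 4*[(-10)*1 - (-2)*(-13)] - (-22)*[4*1 - (-2)*1] + 4*[4*(-13) - (-10)*1]
  = 4*(-36) - (-22)*(6) + 4*(-42) = -180
Dz = 4*[2*(-13) - (-10)*(-2)] - 2*[4*(-13) - (-10)*1] + (-22)*[4*(-2) - 2*1]
  = 4*(-46) - 2*(-42) + (-22)*(-10) = 120
x = Dx/D = 300/-60 = -5, y = Dy/D = -180/-60 = 3, z = Dz/D = 120/-60 = -2
Check eq1: (4)(-5) + (2)(3) + (4)(-2) = -22 = -22 ✓
Check eq2: (4)(-5) + (2)(3) + (-2)(-2) = -10 = -10 ✓
Check eq3: (1)(-5) + (-2)(3) + (1)(-2) = -13 = -13 ✓

x = -5, y = 3, z = -2


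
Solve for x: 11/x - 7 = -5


Subtract -7 from both sides: 11/x = 2
Multiply both sides by x: 11 = 2 * x
Divide by 2: x = 11/2

x = 11/2


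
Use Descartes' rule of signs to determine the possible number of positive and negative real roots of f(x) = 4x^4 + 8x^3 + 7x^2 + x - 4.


Descartes' rule of signs:

For positive roots, count sign changes in f(x) = 4x^4 + 8x^3 + 7x^2 + x - 4:
Signs of coefficients: +, +, +, +, -
Number of sign changes: 1
Possible positive real roots: 1

For negative roots, examine f(-x) = 4x^4 - 8x^3 + 7x^2 - x - 4:
Signs of coefficients: +, -, +, -, -
Number of sign changes: 3
Possible negative real roots: 3, 1

Positive roots: 1; Negative roots: 3 or 1


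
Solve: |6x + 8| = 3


An absolute value equation |expr| = 3 gives two cases:
Case 1: 6x + 8 = 3
  6x = -5, so x = -5/6
Case 2: 6x + 8 = -3
  6x = -11, so x = -11/6

x = -11/6, x = -5/6


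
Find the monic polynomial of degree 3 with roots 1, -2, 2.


A monic polynomial with roots 1, -2, 2 is:
p(x) = (x - 1)(x + 2)(x - 2)
After multiplying by (x - 1): x - 1
After multiplying by (x + 2): x^2 + x - 2
After multiplying by (x - 2): x^3 - x^2 - 4x + 4

x^3 - x^2 - 4x + 4


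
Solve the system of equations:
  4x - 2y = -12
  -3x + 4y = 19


Using Cramer's rule:
Determinant D = (4)(4) - (-3)(-2) = 16 - 6 = 10
Dx = (-12)(4) - (19)(-2) = -48 + 38 = -10
Dy = (4)(19) - (-3)(-12) = 76 - 36 = 40
x = Dx/D = -10/10 = -1
y = Dy/D = 40/10 = 4

x = -1, y = 4


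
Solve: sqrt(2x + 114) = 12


Square both sides: 2x + 114 = 12^2 = 144
2x = 144 - 114 = 30
x = 15
Check: sqrt(2*15 + 114) = sqrt(144) = 12 ✓

x = 15


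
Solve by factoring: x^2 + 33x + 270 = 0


We need two numbers that multiply to 270 and add to 33.
Those numbers are 15 and 18 (since 15 * 18 = 270 and 15 + 18 = 33).
So x^2 + 33x + 270 = (x + 15)(x + 18) = 0
Setting each factor to zero: x = -15 or x = -18

x = -18, x = -15


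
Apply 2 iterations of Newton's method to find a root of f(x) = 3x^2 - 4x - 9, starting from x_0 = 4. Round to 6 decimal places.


Newton's method: x_(n+1) = x_n - f(x_n)/f'(x_n)
f(x) = 3x^2 - 4x - 9
f'(x) = 6x - 4

Iteration 1:
  f(4.000000) = 23.000000
  f'(4.000000) = 20.000000
  x_1 = 4.000000 - (23.000000)/(20.000000) = 2.850000

Iteration 2:
  f(2.850000) = 3.967500
  f'(2.850000) = 13.100000
  x_2 = 2.850000 - (3.967500)/(13.100000) = 2.547137

x_2 = 2.547137


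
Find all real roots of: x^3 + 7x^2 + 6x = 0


The constant term is 0, so x = 0 is a root. Factor out x:
  x(x^2 + 7x + 6) = 0
Solve the quadratic x^2 + 7x + 6 = 0: discriminant = 7^2 - 4(1)(6) = 49 - 24 = 25.
sqrt(25) = 5, so x = (-7 ± 5)/2: x = -1 or x = -6.

x = -6, x = -1, x = 0


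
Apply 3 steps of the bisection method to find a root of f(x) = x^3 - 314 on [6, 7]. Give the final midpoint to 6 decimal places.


f(x) = x^3 - 314
f(6) = -98 < 0
f(7) = 29 > 0

Step 1: midpoint = (6.000000 + 7.000000)/2 = 6.500000
  f(6.500000) = -39.375000
  f(mid) < 0, so root is in [6.500000, 7.000000]

Step 2: midpoint = (6.500000 + 7.000000)/2 = 6.750000
  f(6.750000) = -6.453125
  f(mid) < 0, so root is in [6.750000, 7.000000]

Step 3: midpoint = (6.750000 + 7.000000)/2 = 6.875000
  f(6.875000) = 10.951172
  f(mid) > 0, so root is in [6.750000, 6.875000]

midpoint = 6.875000


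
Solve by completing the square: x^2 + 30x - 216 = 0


Start: x^2 + 30x - 216 = 0
Move constant: x^2 + 30x = 216
Half of 30 is 15, squared is 225
Add 225 to both sides: x^2 + 30x + 225 = 441
(x + 15)^2 = 441
x + 15 = ±21
x = -15 + 21 = 6 or x = -15 - 21 = -36

x = -36, x = 6


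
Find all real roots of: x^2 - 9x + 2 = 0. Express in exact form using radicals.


Using the quadratic formula: x = (-b ± sqrt(b^2 - 4ac)) / (2a)
Here a = 1, b = -9, c = 2
Discriminant = b^2 - 4ac = (-9)^2 - 4(1)(2) = 81 - 8 = 73
Since discriminant = 73 > 0, there are two real roots.
x = (9 ± sqrt(73)) / 2
Numerically: x ≈ 8.7720 or x ≈ 0.2280

x = (9 + sqrt(73)) / 2 or x = (9 - sqrt(73)) / 2


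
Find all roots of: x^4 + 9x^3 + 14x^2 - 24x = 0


The constant term is 0, so x = 0 is a root. Factor out x:
  x^3 + 9x^2 + 14x - 24 = 0
Let p(x) = x^3 + 9x^2 + 14x - 24. By the rational root theorem (leading coefficient 1), any rational root is an integer divisor of 24: try ±1, ±2, ... in turn.
Test x = 1: value = 0 ✓, so (x - 1) is a factor.
Synthetic division by (x - 1): bring down 1; 1(1) + 9 = 10; 10(1) + 14 = 24; 24(1) - 24 = 0 → quotient x^2 + 10x + 24, remainder 0.
Solve the quadratic x^2 + 10x + 24 = 0: discriminant = 10^2 - 4(1)(24) = 100 - 96 = 4.
sqrt(4) = 2, so x = (-10 ± 2)/2: x = -4 or x = -6.
Collecting all roots found:

x = -6, x = -4, x = 0, x = 1


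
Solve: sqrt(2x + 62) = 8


Square both sides: 2x + 62 = 8^2 = 64
2x = 64 - 62 = 2
x = 1
Check: sqrt(2*1 + 62) = sqrt(64) = 8 ✓

x = 1


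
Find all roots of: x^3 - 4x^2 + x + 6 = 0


Let p(x) = x^3 - 4x^2 + x + 6. By the rational root theorem (leading coefficient 1), any rational root is an integer divisor of 6: try ±1, ±2, ... in turn.
Test x = 1: value = 4 ≠ 0.
Test x = -1: value = 0 ✓, so (x + 1) is a factor.
Synthetic division by (x + 1): bring down 1; 1(-1) - 4 = -5; (-5)(-1) + 1 = 6; 6(-1) + 6 = 0 → quotient x^2 - 5x + 6, remainder 0.
Solve the quadratic x^2 - 5x + 6 = 0: discriminant = (-5)^2 - 4(1)(6) = 25 - 24 = 1.
sqrt(1) = 1, so x = (5 ± 1)/2: x = 3 or x = 2.
Collecting all roots found:

x = -1, x = 2, x = 3


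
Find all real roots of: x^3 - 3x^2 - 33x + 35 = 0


Let p(x) = x^3 - 3x^2 - 33x + 35. By the rational root theorem (leading coefficient 1), any rational root is an integer divisor of 35: try ±1, ±2, ... in turn.
Test x = 1: value = 0 ✓, so (x - 1) is a factor.
Synthetic division by (x - 1): bring down 1; 1(1) - 3 = -2; (-2)(1) - 33 = -35; (-35)(1) + 35 = 0 → quotient x^2 - 2x - 35, remainder 0.
Solve the quadratic x^2 - 2x - 35 = 0: discriminant = (-2)^2 - 4(1)(-35) = 4 + 140 = 144.
sqrt(144) = 12, so x = (2 ± 12)/2: x = 7 or x = -5.

x = -5, x = 1, x = 7


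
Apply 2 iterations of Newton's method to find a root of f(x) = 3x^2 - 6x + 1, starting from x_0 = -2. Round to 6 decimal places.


Newton's method: x_(n+1) = x_n - f(x_n)/f'(x_n)
f(x) = 3x^2 - 6x + 1
f'(x) = 6x - 6

Iteration 1:
  f(-2.000000) = 25.000000
  f'(-2.000000) = -18.000000
  x_1 = -2.000000 - (25.000000)/(-18.000000) = -0.611111

Iteration 2:
  f(-0.611111) = 5.787037
  f'(-0.611111) = -9.666667
  x_2 = -0.611111 - (5.787037)/(-9.666667) = -0.012452

x_2 = -0.012452


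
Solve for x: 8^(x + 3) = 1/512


Express both sides with the same base.
1/512 = 8^(-3)
Since the bases match, equate exponents: x + 3 = -3
So x = -3 - (3) = -6

x = -6


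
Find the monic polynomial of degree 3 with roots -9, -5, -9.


A monic polynomial with roots -9, -5, -9 is:
p(x) = (x + 9)(x + 5)(x + 9)
After multiplying by (x + 9): x + 9
After multiplying by (x + 5): x^2 + 14x + 45
After multiplying by (x + 9): x^3 + 23x^2 + 171x + 405

x^3 + 23x^2 + 171x + 405


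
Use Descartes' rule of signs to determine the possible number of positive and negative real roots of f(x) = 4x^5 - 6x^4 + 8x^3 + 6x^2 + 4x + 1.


Descartes' rule of signs:

For positive roots, count sign changes in f(x) = 4x^5 - 6x^4 + 8x^3 + 6x^2 + 4x + 1:
Signs of coefficients: +, -, +, +, +, +
Number of sign changes: 2
Possible positive real roots: 2, 0

For negative roots, examine f(-x) = -4x^5 - 6x^4 - 8x^3 + 6x^2 - 4x + 1:
Signs of coefficients: -, -, -, +, -, +
Number of sign changes: 3
Possible negative real roots: 3, 1

Positive roots: 2 or 0; Negative roots: 3 or 1


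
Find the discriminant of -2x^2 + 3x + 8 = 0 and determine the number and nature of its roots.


For ax^2 + bx + c = 0, discriminant D = b^2 - 4ac
Here a = -2, b = 3, c = 8
D = (3)^2 - 4(-2)(8) = 9 + 64 = 73

D = 73 > 0 but not a perfect square
The equation has 2 distinct real irrational roots.

Discriminant = 73, 2 distinct real irrational roots


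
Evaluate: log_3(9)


We need the exponent such that 3^? = 9
3^2 = 9
Therefore log_3(9) = 2

2


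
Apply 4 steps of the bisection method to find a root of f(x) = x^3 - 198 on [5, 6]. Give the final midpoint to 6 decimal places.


f(x) = x^3 - 198
f(5) = -73 < 0
f(6) = 18 > 0

Step 1: midpoint = (5.000000 + 6.000000)/2 = 5.500000
  f(5.500000) = -31.625000
  f(mid) < 0, so root is in [5.500000, 6.000000]

Step 2: midpoint = (5.500000 + 6.000000)/2 = 5.750000
  f(5.750000) = -7.890625
  f(mid) < 0, so root is in [5.750000, 6.000000]

Step 3: midpoint = (5.750000 + 6.000000)/2 = 5.875000
  f(5.875000) = 4.779297
  f(mid) > 0, so root is in [5.750000, 5.875000]

Step 4: midpoint = (5.750000 + 5.875000)/2 = 5.812500
  f(5.812500) = -1.623779
  f(mid) < 0, so root is in [5.812500, 5.875000]

midpoint = 5.812500


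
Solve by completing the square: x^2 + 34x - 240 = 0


Start: x^2 + 34x - 240 = 0
Move constant: x^2 + 34x = 240
Half of 34 is 17, squared is 289
Add 289 to both sides: x^2 + 34x + 289 = 529
(x + 17)^2 = 529
x + 17 = ±23
x = -17 + 23 = 6 or x = -17 - 23 = -40

x = -40, x = 6


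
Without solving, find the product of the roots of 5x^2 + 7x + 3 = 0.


By Vieta's formulas for ax^2 + bx + c = 0:
  Sum of roots = -b/a
  Product of roots = c/a

Here a = 5, b = 7, c = 3
Sum = -(7)/5 = -7/5
Product = 3/5 = 3/5

Product = 3/5


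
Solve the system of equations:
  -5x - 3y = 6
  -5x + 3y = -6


Using Cramer's rule:
Determinant D = (-5)(3) - (-5)(-3) = -15 - 15 = -30
Dx = (6)(3) - (-6)(-3) = 18 - 18 = 0
Dy = (-5)(-6) - (-5)(6) = 30 + 30 = 60
x = Dx/D = 0/-30 = 0
y = Dy/D = 60/-30 = -2

x = 0, y = -2


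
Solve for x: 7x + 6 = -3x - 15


Starting with: 7x + 6 = -3x - 15
Move all x terms to left: (7 + 3)x = -15 - 6
Simplify: 10x = -21
Divide both sides by 10: x = -21/10

x = -21/10


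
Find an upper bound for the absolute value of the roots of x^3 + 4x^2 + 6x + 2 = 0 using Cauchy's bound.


Cauchy's bound: all roots r satisfy |r| <= 1 + max(|a_i/a_n|) for i = 0,...,n-1
where a_n is the leading coefficient.

Coefficients: [1, 4, 6, 2]
Leading coefficient a_n = 1
Ratios |a_i/a_n|: 4, 6, 2
Maximum ratio: 6
Cauchy's bound: |r| <= 1 + 6 = 7

Upper bound = 7


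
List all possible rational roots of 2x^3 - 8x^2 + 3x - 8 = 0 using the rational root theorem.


Rational root theorem: possible roots are ±p/q where:
  p divides the constant term (-8): p ∈ {1, 2, 4, 8}
  q divides the leading coefficient (2): q ∈ {1, 2}

All possible rational roots: -8, -4, -2, -1, -1/2, 1/2, 1, 2, 4, 8

-8, -4, -2, -1, -1/2, 1/2, 1, 2, 4, 8


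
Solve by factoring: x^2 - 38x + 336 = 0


We need two numbers that multiply to 336 and add to -38.
Those numbers are -14 and -24 (since (-14) * (-24) = 336 and (-14) + (-24) = -38).
So x^2 - 38x + 336 = (x - 14)(x - 24) = 0
Setting each factor to zero: x = 14 or x = 24

x = 14, x = 24


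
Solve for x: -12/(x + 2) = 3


Multiply both sides by (x + 2): -12 = 3(x + 2)
Distribute: -12 = 3x + 6
3x = -12 - 6 = -18
x = -6

x = -6


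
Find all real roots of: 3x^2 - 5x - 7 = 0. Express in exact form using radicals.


Using the quadratic formula: x = (-b ± sqrt(b^2 - 4ac)) / (2a)
Here a = 3, b = -5, c = -7
Discriminant = b^2 - 4ac = (-5)^2 - 4(3)(-7) = 25 + 84 = 109
Since discriminant = 109 > 0, there are two real roots.
x = (5 ± sqrt(109)) / 6
Numerically: x ≈ 2.5734 or x ≈ -0.9067

x = (5 + sqrt(109)) / 6 or x = (5 - sqrt(109)) / 6


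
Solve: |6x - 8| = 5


An absolute value equation |expr| = 5 gives two cases:
Case 1: 6x - 8 = 5
  6x = 13, so x = 13/6
Case 2: 6x - 8 = -5
  6x = 3, so x = 1/2

x = 1/2, x = 13/6


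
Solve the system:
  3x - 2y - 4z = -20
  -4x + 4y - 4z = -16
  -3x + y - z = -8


Using Cramer's rule. Expand each determinant along the first row.
D  = 3*[4*(-1) - (-4)*1] - (-2)*[(-4)*(-1) - (-4)*(-3)] + (-4)*[(-4)*1 - 4*(-3)]
  = 3*(0) - (-2)*(-8) + (-4)*(8) = -48
Dx = (-20)*[4*(-1) - (-4)*1] - (-2)*[(-16)*(-1) - (-4)*(-8)] + (-4)*[(-16)*1 - 4*(-8)]
  = (-20)*(0) - (-2)*(-16) + (-4)*(16) = -96
Dy = 3*[(-16)*(-1) - (-4)*(-8)] - (-20)*[(-4)*(-1) - (-4)*(-3)] + (-4)*[(-4)*(-8) - (-16)*(-3)]
  = 3*(-16) - (-20)*(-8) + (-4)*(-16) = -144
Dz = 3*[4*(-8) - (-16)*1] - (-2)*[(-4)*(-8) - (-16)*(-3)] + (-20)*[(-4)*1 - 4*(-3)]
  = 3*(-16) - (-2)*(-16) + (-20)*(8) = -240
x = Dx/D = -96/-48 = 2, y = Dy/D = -144/-48 = 3, z = Dz/D = -240/-48 = 5
Check eq1: (3)(2) + (-2)(3) + (-4)(5) = -20 = -20 ✓
Check eq2: (-4)(2) + (4)(3) + (-4)(5) = -16 = -16 ✓
Check eq3: (-3)(2) + (1)(3) + (-1)(5) = -8 = -8 ✓

x = 2, y = 3, z = 5


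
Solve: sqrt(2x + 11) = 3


Square both sides: 2x + 11 = 3^2 = 9
2x = 9 - 11 = -2
x = -1
Check: sqrt(2*(-1) + 11) = sqrt(9) = 3 ✓

x = -1


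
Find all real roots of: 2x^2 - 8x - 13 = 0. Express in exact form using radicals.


Using the quadratic formula: x = (-b ± sqrt(b^2 - 4ac)) / (2a)
Here a = 2, b = -8, c = -13
Discriminant = b^2 - 4ac = (-8)^2 - 4(2)(-13) = 64 + 104 = 168
Since discriminant = 168 > 0, there are two real roots.
x = (8 ± 2*sqrt(42)) / 4
Simplifying: x = (4 ± sqrt(42)) / 2
Numerically: x ≈ 5.2404 or x ≈ -1.2404

x = (4 + sqrt(42)) / 2 or x = (4 - sqrt(42)) / 2


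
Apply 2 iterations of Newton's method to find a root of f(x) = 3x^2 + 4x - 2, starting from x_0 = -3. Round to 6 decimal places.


Newton's method: x_(n+1) = x_n - f(x_n)/f'(x_n)
f(x) = 3x^2 + 4x - 2
f'(x) = 6x + 4

Iteration 1:
  f(-3.000000) = 13.000000
  f'(-3.000000) = -14.000000
  x_1 = -3.000000 - (13.000000)/(-14.000000) = -2.071429

Iteration 2:
  f(-2.071429) = 2.586735
  f'(-2.071429) = -8.428571
  x_2 = -2.071429 - (2.586735)/(-8.428571) = -1.764528

x_2 = -1.764528


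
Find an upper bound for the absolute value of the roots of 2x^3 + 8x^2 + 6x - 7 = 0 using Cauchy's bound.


Cauchy's bound: all roots r satisfy |r| <= 1 + max(|a_i/a_n|) for i = 0,...,n-1
where a_n is the leading coefficient.

Coefficients: [2, 8, 6, -7]
Leading coefficient a_n = 2
Ratios |a_i/a_n|: 4, 3, 7/2
Maximum ratio: 4
Cauchy's bound: |r| <= 1 + 4 = 5

Upper bound = 5


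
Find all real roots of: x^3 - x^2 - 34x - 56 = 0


Let p(x) = x^3 - x^2 - 34x - 56. By the rational root theorem (leading coefficient 1), any rational root is an integer divisor of 56: try ±1, ±2, ... in turn.
Test x = 1: value = -90 ≠ 0.
Test x = -1: value = -24 ≠ 0.
Test x = 2: value = -120 ≠ 0.
Test x = -2: value = 0 ✓, so (x + 2) is a factor.
Synthetic division by (x + 2): bring down 1; 1(-2) - 1 = -3; (-3)(-2) - 34 = -28; (-28)(-2) - 56 = 0 → quotient x^2 - 3x - 28, remainder 0.
Solve the quadratic x^2 - 3x - 28 = 0: discriminant = (-3)^2 - 4(1)(-28) = 9 + 112 = 121.
sqrt(121) = 11, so x = (3 ± 11)/2: x = 7 or x = -4.

x = -4, x = -2, x = 7


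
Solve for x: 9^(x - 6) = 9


Express both sides with the same base.
9 = 9^1
Since the bases match, equate exponents: x - 6 = 1
So x = 1 - (-6) = 7

x = 7


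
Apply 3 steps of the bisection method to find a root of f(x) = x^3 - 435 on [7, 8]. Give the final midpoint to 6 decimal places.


f(x) = x^3 - 435
f(7) = -92 < 0
f(8) = 77 > 0

Step 1: midpoint = (7.000000 + 8.000000)/2 = 7.500000
  f(7.500000) = -13.125000
  f(mid) < 0, so root is in [7.500000, 8.000000]

Step 2: midpoint = (7.500000 + 8.000000)/2 = 7.750000
  f(7.750000) = 30.484375
  f(mid) > 0, so root is in [7.500000, 7.750000]

Step 3: midpoint = (7.500000 + 7.750000)/2 = 7.625000
  f(7.625000) = 8.322266
  f(mid) > 0, so root is in [7.500000, 7.625000]

midpoint = 7.625000


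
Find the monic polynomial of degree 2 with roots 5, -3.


A monic polynomial with roots 5, -3 is:
p(x) = (x - 5)(x + 3)
After multiplying by (x - 5): x - 5
After multiplying by (x + 3): x^2 - 2x - 15

x^2 - 2x - 15


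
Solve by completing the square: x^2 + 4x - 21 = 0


Start: x^2 + 4x - 21 = 0
Move constant: x^2 + 4x = 21
Half of 4 is 2, squared is 4
Add 4 to both sides: x^2 + 4x + 4 = 25
(x + 2)^2 = 25
x + 2 = ±5
x = -2 + 5 = 3 or x = -2 - 5 = -7

x = -7, x = 3


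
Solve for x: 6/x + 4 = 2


Subtract 4 from both sides: 6/x = -2
Multiply both sides by x: 6 = -2 * x
Divide by -2: x = -3

x = -3


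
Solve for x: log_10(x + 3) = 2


Convert to exponential form: x + 3 = 10^2 = 100
x = 100 - 3 = 97
Check: log_10(97 + 3) = log_10(100) = log_10(100) = 2 ✓

x = 97


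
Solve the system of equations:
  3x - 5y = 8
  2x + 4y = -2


Using Cramer's rule:
Determinant D = (3)(4) - (2)(-5) = 12 + 10 = 22
Dx = (8)(4) - (-2)(-5) = 32 - 10 = 22
Dy = (3)(-2) - (2)(8) = -6 - 16 = -22
x = Dx/D = 22/22 = 1
y = Dy/D = -22/22 = -1

x = 1, y = -1


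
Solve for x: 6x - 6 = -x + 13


Starting with: 6x - 6 = -x + 13
Move all x terms to left: (6 + 1)x = 13 + 6
Simplify: 7x = 19
Divide both sides by 7: x = 19/7

x = 19/7


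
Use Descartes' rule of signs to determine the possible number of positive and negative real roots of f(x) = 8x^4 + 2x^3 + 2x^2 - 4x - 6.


Descartes' rule of signs:

For positive roots, count sign changes in f(x) = 8x^4 + 2x^3 + 2x^2 - 4x - 6:
Signs of coefficients: +, +, +, -, -
Number of sign changes: 1
Possible positive real roots: 1

For negative roots, examine f(-x) = 8x^4 - 2x^3 + 2x^2 + 4x - 6:
Signs of coefficients: +, -, +, +, -
Number of sign changes: 3
Possible negative real roots: 3, 1

Positive roots: 1; Negative roots: 3 or 1


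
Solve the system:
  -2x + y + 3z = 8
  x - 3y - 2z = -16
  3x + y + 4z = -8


Using Cramer's rule. Expand each determinant along the first row.
D  = (-2)*[(-3)*4 - (-2)*1] - 1*[1*4 - (-2)*3] + 3*[1*1 - (-3)*3]
  = (-2)*(-10) - 1*(10) + 3*(10) = 40
Dx = 8*[(-3)*4 - (-2)*1] - 1*[(-16)*4 - (-2)*(-8)] + 3*[(-16)*1 - (-3)*(-8)]
  = 8*(-10) - 1*(-80) + 3*(-40) = -120
Dy = (-2)*[(-16)*4 - (-2)*(-8)] - 8*[1*4 - (-2)*3] + 3*[1*(-8) - (-16)*3]
  = (-2)*(-80) - 8*(10) + 3*(40) = 200
Dz = (-2)*[(-3)*(-8) - (-16)*1] - 1*[1*(-8) - (-16)*3] + 8*[1*1 - (-3)*3]
  = (-2)*(40) - 1*(40) + 8*(10) = -40
x = Dx/D = -120/40 = -3, y = Dy/D = 200/40 = 5, z = Dz/D = -40/40 = -1
Check eq1: (-2)(-3) + (1)(5) + (3)(-1) = 8 = 8 ✓
Check eq2: (1)(-3) + (-3)(5) + (-2)(-1) = -16 = -16 ✓
Check eq3: (3)(-3) + (1)(5) + (4)(-1) = -8 = -8 ✓

x = -3, y = 5, z = -1


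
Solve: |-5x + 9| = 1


An absolute value equation |expr| = 1 gives two cases:
Case 1: -5x + 9 = 1
  -5x = -8, so x = 8/5
Case 2: -5x + 9 = -1
  -5x = -10, so x = 2

x = 8/5, x = 2


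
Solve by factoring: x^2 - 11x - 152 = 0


We need two numbers that multiply to -152 and add to -11.
Those numbers are 8 and -19 (since 8 * (-19) = -152 and 8 + (-19) = -11).
So x^2 - 11x - 152 = (x + 8)(x - 19) = 0
Setting each factor to zero: x = -8 or x = 19

x = -8, x = 19


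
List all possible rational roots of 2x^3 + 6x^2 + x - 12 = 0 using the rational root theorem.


Rational root theorem: possible roots are ±p/q where:
  p divides the constant term (-12): p ∈ {1, 2, 3, 4, 6, 12}
  q divides the leading coefficient (2): q ∈ {1, 2}

All possible rational roots: -12, -6, -4, -3, -2, -3/2, -1, -1/2, 1/2, 1, 3/2, 2, 3, 4, 6, 12

-12, -6, -4, -3, -2, -3/2, -1, -1/2, 1/2, 1, 3/2, 2, 3, 4, 6, 12


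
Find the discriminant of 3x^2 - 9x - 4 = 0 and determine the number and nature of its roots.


For ax^2 + bx + c = 0, discriminant D = b^2 - 4ac
Here a = 3, b = -9, c = -4
D = (-9)^2 - 4(3)(-4) = 81 + 48 = 129

D = 129 > 0 but not a perfect square
The equation has 2 distinct real irrational roots.

Discriminant = 129, 2 distinct real irrational roots


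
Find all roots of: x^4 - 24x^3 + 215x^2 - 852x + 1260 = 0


Let p(x) = x^4 - 24x^3 + 215x^2 - 852x + 1260. By the rational root theorem (leading coefficient 1), any rational root is an integer divisor of 1260: try ±1, ±2, ... in turn.
Test x = 1: value = 600 ≠ 0.
Test x = -1: value = 2352 ≠ 0.
Test x = 2: value = 240 ≠ 0.
Test x = -2: value = 4032 ≠ 0.
Test x = 3: value = 72 ≠ 0.
Test x = -3: value = 6480 ≠ 0.
Test x = 4: value = 12 ≠ 0.
Test x = -4: value = 9900 ≠ 0.
Test x = 5: value = 0 ✓, so (x - 5) is a factor.
Synthetic division by (x - 5): bring down 1; 1(5) - 24 = -19; (-19)(5) + 215 = 120; 120(5) - 852 = -252; (-252)(5) + 1260 = 0 → quotient x^3 - 19x^2 + 120x - 252, remainder 0.
Continue with the quotient x^3 - 19x^2 + 120x - 252 (candidates must divide 252).
Test x = 6: value = 0 ✓, so (x - 6) is a factor.
Synthetic division by (x - 6): bring down 1; 1(6) - 19 = -13; (-13)(6) + 120 = 42; 42(6) - 252 = 0 → quotient x^2 - 13x + 42, remainder 0.
Solve the quadratic x^2 - 13x + 42 = 0: discriminant = (-13)^2 - 4(1)(42) = 169 - 168 = 1.
sqrt(1) = 1, so x = (13 ± 1)/2: x = 7 or x = 6.
Collecting all roots found:

x = 5, x = 6 (multiplicity 2), x = 7


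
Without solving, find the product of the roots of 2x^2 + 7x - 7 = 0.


By Vieta's formulas for ax^2 + bx + c = 0:
  Sum of roots = -b/a
  Product of roots = c/a

Here a = 2, b = 7, c = -7
Sum = -(7)/2 = -7/2
Product = -7/2 = -7/2

Product = -7/2


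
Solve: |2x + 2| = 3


An absolute value equation |expr| = 3 gives two cases:
Case 1: 2x + 2 = 3
  2x = 1, so x = 1/2
Case 2: 2x + 2 = -3
  2x = -5, so x = -5/2

x = -5/2, x = 1/2


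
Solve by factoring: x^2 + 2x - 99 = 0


We need two numbers that multiply to -99 and add to 2.
Those numbers are -9 and 11 (since (-9) * 11 = -99 and (-9) + 11 = 2).
So x^2 + 2x - 99 = (x - 9)(x + 11) = 0
Setting each factor to zero: x = 9 or x = -11

x = -11, x = 9


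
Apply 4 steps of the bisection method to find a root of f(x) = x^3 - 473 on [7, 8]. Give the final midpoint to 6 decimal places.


f(x) = x^3 - 473
f(7) = -130 < 0
f(8) = 39 > 0

Step 1: midpoint = (7.000000 + 8.000000)/2 = 7.500000
  f(7.500000) = -51.125000
  f(mid) < 0, so root is in [7.500000, 8.000000]

Step 2: midpoint = (7.500000 + 8.000000)/2 = 7.750000
  f(7.750000) = -7.515625
  f(mid) < 0, so root is in [7.750000, 8.000000]

Step 3: midpoint = (7.750000 + 8.000000)/2 = 7.875000
  f(7.875000) = 15.373047
  f(mid) > 0, so root is in [7.750000, 7.875000]

Step 4: midpoint = (7.750000 + 7.875000)/2 = 7.812500
  f(7.812500) = 3.837158
  f(mid) > 0, so root is in [7.750000, 7.812500]

midpoint = 7.812500


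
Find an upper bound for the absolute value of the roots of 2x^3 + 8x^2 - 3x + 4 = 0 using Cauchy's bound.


Cauchy's bound: all roots r satisfy |r| <= 1 + max(|a_i/a_n|) for i = 0,...,n-1
where a_n is the leading coefficient.

Coefficients: [2, 8, -3, 4]
Leading coefficient a_n = 2
Ratios |a_i/a_n|: 4, 3/2, 2
Maximum ratio: 4
Cauchy's bound: |r| <= 1 + 4 = 5

Upper bound = 5


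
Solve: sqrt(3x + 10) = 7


Square both sides: 3x + 10 = 7^2 = 49
3x = 49 - 10 = 39
x = 13
Check: sqrt(3*13 + 10) = sqrt(49) = 7 ✓

x = 13


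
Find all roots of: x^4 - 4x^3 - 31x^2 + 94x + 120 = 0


Let p(x) = x^4 - 4x^3 - 31x^2 + 94x + 120. By the rational root theorem (leading coefficient 1), any rational root is an integer divisor of 120: try ±1, ±2, ... in turn.
Test x = 1: value = 180 ≠ 0.
Test x = -1: value = 0 ✓, so (x + 1) is a factor.
Synthetic division by (x + 1): bring down 1; 1(-1) - 4 = -5; (-5)(-1) - 31 = -26; (-26)(-1) + 94 = 120; 120(-1) + 120 = 0 → quotient x^3 - 5x^2 - 26x + 120, remainder 0.
Continue with the quotient x^3 - 5x^2 - 26x + 120 (candidates must divide 120; re-test x = -1 first in case it repeats).
Test x = -1: value = 140 ≠ 0.
Test x = 2: value = 56 ≠ 0.
Test x = -2: value = 144 ≠ 0.
Test x = 3: value = 24 ≠ 0.
Test x = -3: value = 126 ≠ 0.
Test x = 4: value = 0 ✓, so (x - 4) is a factor.
Synthetic division by (x - 4): bring down 1; 1(4) - 5 = -1; (-1)(4) - 26 = -30; (-30)(4) + 120 = 0 → quotient x^2 - x - 30, remainder 0.
Solve the quadratic x^2 - x - 30 = 0: discriminant = (-1)^2 - 4(1)(-30) = 1 + 120 = 121.
sqrt(121) = 11, so x = (1 ± 11)/2: x = 6 or x = -5.
Collecting all roots found:

x = -5, x = -1, x = 4, x = 6


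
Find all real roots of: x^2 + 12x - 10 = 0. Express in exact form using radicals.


Using the quadratic formula: x = (-b ± sqrt(b^2 - 4ac)) / (2a)
Here a = 1, b = 12, c = -10
Discriminant = b^2 - 4ac = 12^2 - 4(1)(-10) = 144 + 40 = 184
Since discriminant = 184 > 0, there are two real roots.
x = (-12 ± 2*sqrt(46)) / 2
Simplifying: x = -6 ± sqrt(46)
Numerically: x ≈ 0.7823 or x ≈ -12.7823

x = -6 + sqrt(46) or x = -6 - sqrt(46)


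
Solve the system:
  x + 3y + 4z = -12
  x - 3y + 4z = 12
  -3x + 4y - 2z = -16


Using Cramer's rule. Expand each determinant along the first row.
D  = 1*[(-3)*(-2) - 4*4] - 3*[1*(-2) - 4*(-3)] + 4*[1*4 - (-3)*(-3)]
  = 1*(-10) - 3*(10) + 4*(-5) = -60
Dx = (-12)*[(-3)*(-2) - 4*4] - 3*[12*(-2) - 4*(-16)] + 4*[12*4 - (-3)*(-16)]
  = (-12)*(-10) - 3*(40) + 4*(0) = 0
Dy = 1*[12*(-2) - 4*(-16)] - (-12)*[1*(-2) - 4*(-3)] + 4*[1*(-16) - 12*(-3)]
  = 1*(40) - (-12)*(10) + 4*(20) = 240
Dz = 1*[(-3)*(-16) - 12*4] - 3*[1*(-16) - 12*(-3)] + (-12)*[1*4 - (-3)*(-3)]
  = 1*(0) - 3*(20) + (-12)*(-5) = 0
x = Dx/D = 0/-60 = 0, y = Dy/D = 240/-60 = -4, z = Dz/D = 0/-60 = 0
Check eq1: (1)(0) + (3)(-4) + (4)(0) = -12 = -12 ✓
Check eq2: (1)(0) + (-3)(-4) + (4)(0) = 12 = 12 ✓
Check eq3: (-3)(0) + (4)(-4) + (-2)(0) = -16 = -16 ✓

x = 0, y = -4, z = 0


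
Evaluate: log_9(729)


We need the exponent such that 9^? = 729
9^3 = 729
Therefore log_9(729) = 3

3


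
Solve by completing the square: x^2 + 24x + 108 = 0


Start: x^2 + 24x + 108 = 0
Move constant: x^2 + 24x = -108
Half of 24 is 12, squared is 144
Add 144 to both sides: x^2 + 24x + 144 = 36
(x + 12)^2 = 36
x + 12 = ±6
x = -12 + 6 = -6 or x = -12 - 6 = -18

x = -18, x = -6


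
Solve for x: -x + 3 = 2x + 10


Starting with: -x + 3 = 2x + 10
Move all x terms to left: (-1 - 2)x = 10 - 3
Simplify: -3x = 7
Divide both sides by -3: x = -7/3

x = -7/3


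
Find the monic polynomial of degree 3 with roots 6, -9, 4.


A monic polynomial with roots 6, -9, 4 is:
p(x) = (x - 6)(x + 9)(x - 4)
After multiplying by (x - 6): x - 6
After multiplying by (x + 9): x^2 + 3x - 54
After multiplying by (x - 4): x^3 - x^2 - 66x + 216

x^3 - x^2 - 66x + 216


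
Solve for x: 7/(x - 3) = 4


Multiply both sides by (x - 3): 7 = 4(x - 3)
Distribute: 7 = 4x - 12
4x = 7 + 12 = 19
x = 19/4

x = 19/4


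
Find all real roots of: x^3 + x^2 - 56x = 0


The constant term is 0, so x = 0 is a root. Factor out x:
  x(x^2 + x - 56) = 0
Solve the quadratic x^2 + x - 56 = 0: discriminant = 1^2 - 4(1)(-56) = 1 + 224 = 225.
sqrt(225) = 15, so x = (-1 ± 15)/2: x = 7 or x = -8.

x = -8, x = 0, x = 7


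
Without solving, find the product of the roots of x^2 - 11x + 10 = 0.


By Vieta's formulas for ax^2 + bx + c = 0:
  Sum of roots = -b/a
  Product of roots = c/a

Here a = 1, b = -11, c = 10
Sum = -(-11)/1 = 11
Product = 10/1 = 10

Product = 10


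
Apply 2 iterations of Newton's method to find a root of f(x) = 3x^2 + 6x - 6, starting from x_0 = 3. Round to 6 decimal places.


Newton's method: x_(n+1) = x_n - f(x_n)/f'(x_n)
f(x) = 3x^2 + 6x - 6
f'(x) = 6x + 6

Iteration 1:
  f(3.000000) = 39.000000
  f'(3.000000) = 24.000000
  x_1 = 3.000000 - (39.000000)/(24.000000) = 1.375000

Iteration 2:
  f(1.375000) = 7.921875
  f'(1.375000) = 14.250000
  x_2 = 1.375000 - (7.921875)/(14.250000) = 0.819079

x_2 = 0.819079


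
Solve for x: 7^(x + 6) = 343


Express both sides with the same base.
343 = 7^3
Since the bases match, equate exponents: x + 6 = 3
So x = 3 - (6) = -3

x = -3


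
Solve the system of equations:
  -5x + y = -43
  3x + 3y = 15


Using Cramer's rule:
Determinant D = (-5)(3) - (3)(1) = -15 - 3 = -18
Dx = (-43)(3) - (15)(1) = -129 - 15 = -144
Dy = (-5)(15) - (3)(-43) = -75 + 129 = 54
x = Dx/D = -144/-18 = 8
y = Dy/D = 54/-18 = -3

x = 8, y = -3


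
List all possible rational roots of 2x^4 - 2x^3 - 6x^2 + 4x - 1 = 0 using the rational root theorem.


Rational root theorem: possible roots are ±p/q where:
  p divides the constant term (-1): p ∈ {1}
  q divides the leading coefficient (2): q ∈ {1, 2}

All possible rational roots: -1, -1/2, 1/2, 1

-1, -1/2, 1/2, 1


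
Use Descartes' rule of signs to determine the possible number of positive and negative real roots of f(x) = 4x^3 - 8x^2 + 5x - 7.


Descartes' rule of signs:

For positive roots, count sign changes in f(x) = 4x^3 - 8x^2 + 5x - 7:
Signs of coefficients: +, -, +, -
Number of sign changes: 3
Possible positive real roots: 3, 1

For negative roots, examine f(-x) = -4x^3 - 8x^2 - 5x - 7:
Signs of coefficients: -, -, -, -
Number of sign changes: 0
Possible negative real roots: 0

Positive roots: 3 or 1; Negative roots: 0


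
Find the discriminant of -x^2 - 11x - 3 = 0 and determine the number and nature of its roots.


For ax^2 + bx + c = 0, discriminant D = b^2 - 4ac
Here a = -1, b = -11, c = -3
D = (-11)^2 - 4(-1)(-3) = 121 - 12 = 109

D = 109 > 0 but not a perfect square
The equation has 2 distinct real irrational roots.

Discriminant = 109, 2 distinct real irrational roots


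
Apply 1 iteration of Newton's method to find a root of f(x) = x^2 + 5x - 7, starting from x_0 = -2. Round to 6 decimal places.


Newton's method: x_(n+1) = x_n - f(x_n)/f'(x_n)
f(x) = x^2 + 5x - 7
f'(x) = 2x + 5

Iteration 1:
  f(-2.000000) = -13.000000
  f'(-2.000000) = 1.000000
  x_1 = -2.000000 - (-13.000000)/(1.000000) = 11.000000

x_1 = 11.000000


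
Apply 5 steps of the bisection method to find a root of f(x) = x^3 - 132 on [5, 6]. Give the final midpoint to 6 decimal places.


f(x) = x^3 - 132
f(5) = -7 < 0
f(6) = 84 > 0

Step 1: midpoint = (5.000000 + 6.000000)/2 = 5.500000
  f(5.500000) = 34.375000
  f(mid) > 0, so root is in [5.000000, 5.500000]

Step 2: midpoint = (5.000000 + 5.500000)/2 = 5.250000
  f(5.250000) = 12.703125
  f(mid) > 0, so root is in [5.000000, 5.250000]

Step 3: midpoint = (5.000000 + 5.250000)/2 = 5.125000
  f(5.125000) = 2.611328
  f(mid) > 0, so root is in [5.000000, 5.125000]

Step 4: midpoint = (5.000000 + 5.125000)/2 = 5.062500
  f(5.062500) = -2.253662
  f(mid) < 0, so root is in [5.062500, 5.125000]

Step 5: midpoint = (5.062500 + 5.125000)/2 = 5.093750
  f(5.093750) = 0.163910
  f(mid) > 0, so root is in [5.062500, 5.093750]

midpoint = 5.093750


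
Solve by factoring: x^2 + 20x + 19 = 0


We need two numbers that multiply to 19 and add to 20.
Those numbers are 1 and 19 (since 1 * 19 = 19 and 1 + 19 = 20).
So x^2 + 20x + 19 = (x + 1)(x + 19) = 0
Setting each factor to zero: x = -1 or x = -19

x = -19, x = -1


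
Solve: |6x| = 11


An absolute value equation |expr| = 11 gives two cases:
Case 1: 6x = 11
  6x = 11, so x = 11/6
Case 2: 6x = -11
  6x = -11, so x = -11/6

x = -11/6, x = 11/6


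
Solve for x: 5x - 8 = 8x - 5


Starting with: 5x - 8 = 8x - 5
Move all x terms to left: (5 - 8)x = -5 + 8
Simplify: -3x = 3
Divide both sides by -3: x = -1

x = -1


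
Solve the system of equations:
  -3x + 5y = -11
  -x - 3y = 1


Using Cramer's rule:
Determinant D = (-3)(-3) - (-1)(5) = 9 + 5 = 14
Dx = (-11)(-3) - (1)(5) = 33 - 5 = 28
Dy = (-3)(1) - (-1)(-11) = -3 - 11 = -14
x = Dx/D = 28/14 = 2
y = Dy/D = -14/14 = -1

x = 2, y = -1


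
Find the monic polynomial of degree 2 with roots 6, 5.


A monic polynomial with roots 6, 5 is:
p(x) = (x - 6)(x - 5)
After multiplying by (x - 6): x - 6
After multiplying by (x - 5): x^2 - 11x + 30

x^2 - 11x + 30


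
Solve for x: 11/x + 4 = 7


Subtract 4 from both sides: 11/x = 3
Multiply both sides by x: 11 = 3 * x
Divide by 3: x = 11/3

x = 11/3


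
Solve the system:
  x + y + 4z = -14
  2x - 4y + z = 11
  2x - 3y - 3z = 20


Using Cramer's rule. Expand each determinant along the first row.
D  = 1*[(-4)*(-3) - 1*(-3)] - 1*[2*(-3) - 1*2] + 4*[2*(-3) - (-4)*2]
  = 1*(15) - 1*(-8) + 4*(2) = 31
Dx = (-14)*[(-4)*(-3) - 1*(-3)] - 1*[11*(-3) - 1*20] + 4*[11*(-3) - (-4)*20]
  = (-14)*(15) - 1*(-53) + 4*(47) = 31
Dy = 1*[11*(-3) - 1*20] - (-14)*[2*(-3) - 1*2] + 4*[2*20 - 11*2]
  = 1*(-53) - (-14)*(-8) + 4*(18) = -93
Dz = 1*[(-4)*20 - 11*(-3)] - 1*[2*20 - 11*2] + (-14)*[2*(-3) - (-4)*2]
  = 1*(-47) - 1*(18) + (-14)*(2) = -93
x = Dx/D = 31/31 = 1, y = Dy/D = -93/31 = -3, z = Dz/D = -93/31 = -3
Check eq1: (1)(1) + (1)(-3) + (4)(-3) = -14 = -14 ✓
Check eq2: (2)(1) + (-4)(-3) + (1)(-3) = 11 = 11 ✓
Check eq3: (2)(1) + (-3)(-3) + (-3)(-3) = 20 = 20 ✓

x = 1, y = -3, z = -3


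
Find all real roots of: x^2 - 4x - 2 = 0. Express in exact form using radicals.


Using the quadratic formula: x = (-b ± sqrt(b^2 - 4ac)) / (2a)
Here a = 1, b = -4, c = -2
Discriminant = b^2 - 4ac = (-4)^2 - 4(1)(-2) = 16 + 8 = 24
Since discriminant = 24 > 0, there are two real roots.
x = (4 ± 2*sqrt(6)) / 2
Simplifying: x = 2 ± sqrt(6)
Numerically: x ≈ 4.4495 or x ≈ -0.4495

x = 2 + sqrt(6) or x = 2 - sqrt(6)


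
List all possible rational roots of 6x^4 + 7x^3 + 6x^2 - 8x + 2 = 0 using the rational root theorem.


Rational root theorem: possible roots are ±p/q where:
  p divides the constant term (2): p ∈ {1, 2}
  q divides the leading coefficient (6): q ∈ {1, 2, 3, 6}

All possible rational roots: -2, -1, -2/3, -1/2, -1/3, -1/6, 1/6, 1/3, 1/2, 2/3, 1, 2

-2, -1, -2/3, -1/2, -1/3, -1/6, 1/6, 1/3, 1/2, 2/3, 1, 2


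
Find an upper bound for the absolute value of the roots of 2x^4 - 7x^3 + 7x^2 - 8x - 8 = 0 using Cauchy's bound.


Cauchy's bound: all roots r satisfy |r| <= 1 + max(|a_i/a_n|) for i = 0,...,n-1
where a_n is the leading coefficient.

Coefficients: [2, -7, 7, -8, -8]
Leading coefficient a_n = 2
Ratios |a_i/a_n|: 7/2, 7/2, 4, 4
Maximum ratio: 4
Cauchy's bound: |r| <= 1 + 4 = 5

Upper bound = 5


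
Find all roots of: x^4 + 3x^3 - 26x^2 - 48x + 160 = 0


Let p(x) = x^4 + 3x^3 - 26x^2 - 48x + 160. By the rational root theorem (leading coefficient 1), any rational root is an integer divisor of 160: try ±1, ±2, ... in turn.
Test x = 1: value = 90 ≠ 0.
Test x = -1: value = 180 ≠ 0.
Test x = 2: value = 0 ✓, so (x - 2) is a factor.
Synthetic division by (x - 2): bring down 1; 1(2) + 3 = 5; 5(2) - 26 = -16; (-16)(2) - 48 = -80; (-80)(2) + 160 = 0 → quotient x^3 + 5x^2 - 16x - 80, remainder 0.
Continue with the quotient x^3 + 5x^2 - 16x - 80 (candidates must divide 80; re-test x = 2 first in case it repeats).
Test x = 2: value = -84 ≠ 0.
Test x = -2: value = -36 ≠ 0.
Test x = 4: value = 0 ✓, so (x - 4) is a factor.
Synthetic division by (x - 4): bring down 1; 1(4) + 5 = 9; 9(4) - 16 = 20; 20(4) - 80 = 0 → quotient x^2 + 9x + 20, remainder 0.
Solve the quadratic x^2 + 9x + 20 = 0: discriminant = 9^2 - 4(1)(20) = 81 - 80 = 1.
sqrt(1) = 1, so x = (-9 ± 1)/2: x = -4 or x = -5.
Collecting all roots found:

x = -5, x = -4, x = 2, x = 4


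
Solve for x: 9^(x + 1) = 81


Express both sides with the same base.
81 = 9^2
Since the bases match, equate exponents: x + 1 = 2
So x = 2 - (1) = 1

x = 1


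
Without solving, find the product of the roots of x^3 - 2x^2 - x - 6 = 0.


By Vieta's formulas for x^3 + bx^2 + cx + d = 0:
  r1 + r2 + r3 = -b/a = 2
  r1*r2 + r1*r3 + r2*r3 = c/a = -1
  r1*r2*r3 = -d/a = 6


Product = 6


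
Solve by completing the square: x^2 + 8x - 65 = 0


Start: x^2 + 8x - 65 = 0
Move constant: x^2 + 8x = 65
Half of 8 is 4, squared is 16
Add 16 to both sides: x^2 + 8x + 16 = 81
(x + 4)^2 = 81
x + 4 = ±9
x = -4 + 9 = 5 or x = -4 - 9 = -13

x = -13, x = 5


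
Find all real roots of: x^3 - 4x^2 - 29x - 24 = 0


Let p(x) = x^3 - 4x^2 - 29x - 24. By the rational root theorem (leading coefficient 1), any rational root is an integer divisor of 24: try ±1, ±2, ... in turn.
Test x = 1: value = -56 ≠ 0.
Test x = -1: value = 0 ✓, so (x + 1) is a factor.
Synthetic division by (x + 1): bring down 1; 1(-1) - 4 = -5; (-5)(-1) - 29 = -24; (-24)(-1) - 24 = 0 → quotient x^2 - 5x - 24, remainder 0.
Solve the quadratic x^2 - 5x - 24 = 0: discriminant = (-5)^2 - 4(1)(-24) = 25 + 96 = 121.
sqrt(121) = 11, so x = (5 ± 11)/2: x = 8 or x = -3.

x = -3, x = -1, x = 8


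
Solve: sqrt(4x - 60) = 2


Square both sides: 4x - 60 = 2^2 = 4
4x = 4 + 60 = 64
x = 16
Check: sqrt(4*16 - 60) = sqrt(4) = 2 ✓

x = 16


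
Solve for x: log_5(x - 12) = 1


Convert to exponential form: x - 12 = 5^1 = 5
x = 5 + 12 = 17
Check: log_5(17 - 12) = log_5(5) = log_5(5) = 1 ✓

x = 17


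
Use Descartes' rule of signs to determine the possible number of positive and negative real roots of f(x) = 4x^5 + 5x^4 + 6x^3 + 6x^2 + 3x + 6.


Descartes' rule of signs:

For positive roots, count sign changes in f(x) = 4x^5 + 5x^4 + 6x^3 + 6x^2 + 3x + 6:
Signs of coefficients: +, +, +, +, +, +
Number of sign changes: 0
Possible positive real roots: 0

For negative roots, examine f(-x) = -4x^5 + 5x^4 - 6x^3 + 6x^2 - 3x + 6:
Signs of coefficients: -, +, -, +, -, +
Number of sign changes: 5
Possible negative real roots: 5, 3, 1

Positive roots: 0; Negative roots: 5 or 3 or 1


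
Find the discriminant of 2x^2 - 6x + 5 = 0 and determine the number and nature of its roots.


For ax^2 + bx + c = 0, discriminant D = b^2 - 4ac
Here a = 2, b = -6, c = 5
D = (-6)^2 - 4(2)(5) = 36 - 40 = -4

D = -4 < 0
The equation has no real roots (2 complex conjugate roots).

Discriminant = -4, no real roots (2 complex conjugate roots)


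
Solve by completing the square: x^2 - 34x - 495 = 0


Start: x^2 - 34x - 495 = 0
Move constant: x^2 - 34x = 495
Half of -34 is -17, squared is 289
Add 289 to both sides: x^2 - 34x + 289 = 784
(x - 17)^2 = 784
x - 17 = ±28
x = 17 + 28 = 45 or x = 17 - 28 = -11

x = -11, x = 45


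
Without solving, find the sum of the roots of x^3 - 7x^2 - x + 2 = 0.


By Vieta's formulas for x^3 + bx^2 + cx + d = 0:
  r1 + r2 + r3 = -b/a = 7
  r1*r2 + r1*r3 + r2*r3 = c/a = -1
  r1*r2*r3 = -d/a = -2


Sum = 7


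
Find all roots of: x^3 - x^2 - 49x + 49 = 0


Let p(x) = x^3 - x^2 - 49x + 49. By the rational root theorem (leading coefficient 1), any rational root is an integer divisor of 49: try ±1, ±2, ... in turn.
Test x = 1: value = 0 ✓, so (x - 1) is a factor.
Synthetic division by (x - 1): bring down 1; 1(1) - 1 = 0; 0(1) - 49 = -49; (-49)(1) + 49 = 0 → quotient x^2 - 49, remainder 0.
Solve the quadratic x^2 - 49 = 0: discriminant = 0^2 - 4(1)(-49) = 0 + 196 = 196.
sqrt(196) = 14, so x = (0 ± 14)/2: x = 7 or x = -7.
Collecting all roots found:

x = -7, x = 1, x = 7


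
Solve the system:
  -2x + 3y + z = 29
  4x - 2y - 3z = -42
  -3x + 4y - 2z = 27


Using Cramer's rule. Expand each determinant along the first row.
D  = (-2)*[(-2)*(-2) - (-3)*4] - 3*[4*(-2) - (-3)*(-3)] + 1*[4*4 - (-2)*(-3)]
  = (-2)*(16) - 3*(-17) + 1*(10) = 29
Dx = 29*[(-2)*(-2) - (-3)*4] - 3*[(-42)*(-2) - (-3)*27] + 1*[(-42)*4 - (-2)*27]
  = 29*(16) - 3*(165) + 1*(-114) = -145
Dy = (-2)*[(-42)*(-2) - (-3)*27] - 29*[4*(-2) - (-3)*(-3)] + 1*[4*27 - (-42)*(-3)]
  = (-2)*(165) - 29*(-17) + 1*(-18) = 145
Dz = (-2)*[(-2)*27 - (-42)*4] - 3*[4*27 - (-42)*(-3)] + 29*[4*4 - (-2)*(-3)]
  = (-2)*(114) - 3*(-18) + 29*(10) = 116
x = Dx/D = -145/29 = -5, y = Dy/D = 145/29 = 5, z = Dz/D = 116/29 = 4
Check eq1: (-2)(-5) + (3)(5) + (1)(4) = 29 = 29 ✓
Check eq2: (4)(-5) + (-2)(5) + (-3)(4) = -42 = -42 ✓
Check eq3: (-3)(-5) + (4)(5) + (-2)(4) = 27 = 27 ✓

x = -5, y = 5, z = 4
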